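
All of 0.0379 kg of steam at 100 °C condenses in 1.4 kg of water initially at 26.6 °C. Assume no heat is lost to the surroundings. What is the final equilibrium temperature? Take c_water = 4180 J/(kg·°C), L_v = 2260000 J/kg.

T_f ≈ 42.8 °C

Let T be the final temperature. ΣQ_i = 0:
condense steam: −0.0379·2260000 = −85654; condensed water 100 °C→T: 158.42(T − 100); water warms: 1.4·4180·(T − 26.6) = 5852(T − 26.6)
6010.4 T = 85654 + 15842 + 155663 = 257159
T ≈ 42.79 °C — below 100 °C, confirming all the steam condensed.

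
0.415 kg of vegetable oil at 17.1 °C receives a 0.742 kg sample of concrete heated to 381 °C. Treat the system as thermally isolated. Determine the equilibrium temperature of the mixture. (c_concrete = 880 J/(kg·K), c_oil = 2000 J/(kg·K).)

T_f = Σ m_i c_i T_i / Σ m_i c_i:
T_f = (652.96·381 + 830·17.1) / (652.96 + 830)
    = 262971 / 1483 ≈ 177.33 °C

T_f ≈ 177.3 °C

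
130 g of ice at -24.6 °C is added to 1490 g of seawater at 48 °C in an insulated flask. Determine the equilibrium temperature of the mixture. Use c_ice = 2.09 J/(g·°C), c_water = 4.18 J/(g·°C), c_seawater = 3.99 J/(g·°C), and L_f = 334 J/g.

T_f ≈ 36.3 °C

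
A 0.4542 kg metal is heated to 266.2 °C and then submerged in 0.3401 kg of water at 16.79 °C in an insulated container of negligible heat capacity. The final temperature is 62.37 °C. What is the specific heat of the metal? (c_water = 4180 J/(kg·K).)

m_s c (T_s − T_f) = m_water c_water (T_f − T_0):
0.4542·c·(266.2 − 62.37) = 0.3401·4180·(62.37 − 16.79)
92.58 c = 64797  ⇒  c ≈ 699.9 J/(kg·K)

c ≈ 700 J/(kg·K)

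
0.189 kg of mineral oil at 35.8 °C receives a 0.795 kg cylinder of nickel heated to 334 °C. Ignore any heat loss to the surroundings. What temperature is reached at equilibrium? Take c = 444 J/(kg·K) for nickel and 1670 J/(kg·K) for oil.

T_f ≈ 193.2 °C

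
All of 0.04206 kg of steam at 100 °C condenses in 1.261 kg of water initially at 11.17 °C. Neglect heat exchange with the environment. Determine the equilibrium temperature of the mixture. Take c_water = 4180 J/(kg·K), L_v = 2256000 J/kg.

Energy conservation, ΣQ = 0:
steam→water at 100 °C releases m L_v = 0.04206×2256000 = 94887
  condensate cools 100→T: 0.04206×4180×(T − 100) = 175.81(T − 100)
  original water: 5271(T − 11.17)
5446.8 T = 94887 + 17581 + 58877 = 171345
T ≈ 31.46 °C, under the boiling point, so the assumption holds.

T_f ≈ 31.5 °C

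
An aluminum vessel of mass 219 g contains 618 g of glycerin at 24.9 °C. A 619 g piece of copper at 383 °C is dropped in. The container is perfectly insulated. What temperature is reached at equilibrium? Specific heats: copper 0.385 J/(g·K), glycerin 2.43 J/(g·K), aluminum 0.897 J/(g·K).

T_f ≈ 69.0 °C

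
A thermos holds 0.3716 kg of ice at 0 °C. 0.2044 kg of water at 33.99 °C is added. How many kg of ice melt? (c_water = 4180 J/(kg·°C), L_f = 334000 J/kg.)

Water can give up m c ΔT = 0.2044·4180·33.99 = 29041 J before reaching 0 °C.
Melting all 0.3716 kg of ice would need 0.3716·334000 = 124114 J.
That's not enough to melt it all — equilibrium is at 0 °C with ice remaining.
m_melt = 29041 / L_f = 0.08695 kg.

m_melted ≈ 0.0869 kg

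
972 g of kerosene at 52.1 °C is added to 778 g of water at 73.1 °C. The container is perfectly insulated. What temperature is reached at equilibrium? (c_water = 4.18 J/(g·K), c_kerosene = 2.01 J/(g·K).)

T_f ≈ 65.2 °C

Set heat shed by the hot body equal to heat absorbed by the cold body:
778×4.18×(73.1 − T) = 972×2.01×(T − 52.1)
3252(73.1 − T) = 1953.7(T − 52.1)
5205.8 T = 339513  ⇒  T ≈ 65.22 °C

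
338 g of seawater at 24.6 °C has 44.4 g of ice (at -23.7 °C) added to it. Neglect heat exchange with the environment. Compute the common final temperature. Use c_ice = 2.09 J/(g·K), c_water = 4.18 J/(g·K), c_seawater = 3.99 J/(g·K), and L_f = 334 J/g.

Sum of m c ΔT and latent-heat terms is zero:
warm ice to 0 °C: 44.4·2.09·(0 − (-23.7)) = 2199.3; melt ice: 44.4·334 = 14830; meltwater 0→T: 44.4·4.18·T = 185.59 T; seawater cools: 338·3.99·(T − 24.6) = 1348.6(T − 24.6)
1534.2 T = 33176 − 17029 = 16147
T ≈ 10.52 °C (positive, so assuming full melt was valid).

T_f ≈ 10.5 °C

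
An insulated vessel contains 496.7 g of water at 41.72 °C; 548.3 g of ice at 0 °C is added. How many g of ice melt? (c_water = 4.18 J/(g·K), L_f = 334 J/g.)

m_melted ≈ 259 g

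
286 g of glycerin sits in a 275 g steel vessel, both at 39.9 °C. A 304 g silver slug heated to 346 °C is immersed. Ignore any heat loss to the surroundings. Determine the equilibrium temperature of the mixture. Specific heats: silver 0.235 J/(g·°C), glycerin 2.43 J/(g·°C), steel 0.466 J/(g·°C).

T_f ≈ 64.3 °C

Taking heat into each body as positive, Σ m c ΔT = 0:
304*0.235*(T − 346) + 286*2.43*(T − 39.9) + 275*0.466*(T − 39.9) = 0
71.44(T − 346) + 694.98(T − 39.9) + 128.15(T − 39.9) = 0
894.57 T = 57561
T ≈ 64.35 °C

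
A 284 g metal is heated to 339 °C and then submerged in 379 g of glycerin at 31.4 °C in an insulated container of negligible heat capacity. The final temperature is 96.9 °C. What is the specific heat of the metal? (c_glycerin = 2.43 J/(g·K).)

c ≈ 0.877 J/(g·K)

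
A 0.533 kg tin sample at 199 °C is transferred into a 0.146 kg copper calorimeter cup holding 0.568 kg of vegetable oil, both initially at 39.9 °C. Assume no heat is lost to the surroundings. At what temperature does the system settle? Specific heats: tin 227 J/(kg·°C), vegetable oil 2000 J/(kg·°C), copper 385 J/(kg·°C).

T_f = Σ m_i c_i T_i / Σ m_i c_i:
T_f = (120.99*199 + 1136*39.9 + 56.21*39.9) / (120.99 + 1136 + 56.21)
    = 71646 / 1313.2 ≈ 54.56 °C

T_f ≈ 54.6 °C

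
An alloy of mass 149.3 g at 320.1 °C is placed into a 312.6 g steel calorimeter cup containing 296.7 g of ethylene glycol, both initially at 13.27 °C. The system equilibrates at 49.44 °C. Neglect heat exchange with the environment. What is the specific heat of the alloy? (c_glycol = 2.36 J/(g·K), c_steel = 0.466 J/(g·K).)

c ≈ 0.757 J/(g·K)

Net heat exchanged in the isolated system is zero:
149.3·c·(49.44 − 320.1) + 296.7·2.36·(49.44 − 13.27) + 312.6·0.466·(49.44 − 13.27) = 0
-40410 c = -30596
c = -30596/-40410 ≈ 0.7571 J/(g·K)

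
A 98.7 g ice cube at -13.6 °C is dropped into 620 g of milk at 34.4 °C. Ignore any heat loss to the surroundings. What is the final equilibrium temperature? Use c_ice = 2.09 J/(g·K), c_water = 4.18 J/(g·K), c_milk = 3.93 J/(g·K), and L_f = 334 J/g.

Energy conservation, ΣQ = 0:
warm ice to 0 °C: 98.7·2.09·(0 − (-13.6)) = 2805.4
  melt ice: 98.7·334 = 32966
  meltwater 0→T: 98.7·4.18·T = 412.57 T
  milk cools: 620·3.93·(T − 34.4) = 2436.6(T − 34.4)
2849.2 T = 83819 − 35771 = 48048
T ≈ 16.86 °C (positive, so assuming full melt was valid).

T_f ≈ 16.9 °C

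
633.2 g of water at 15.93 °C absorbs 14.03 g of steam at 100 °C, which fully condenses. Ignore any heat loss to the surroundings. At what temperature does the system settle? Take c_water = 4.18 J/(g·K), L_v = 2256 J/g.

T_f ≈ 29.5 °C

Energy balance with sensible and latent terms:
latent heat released on condensation: 14.03×2256 = 31652; condensate cools 100→T: 14.03×4.18×(T − 100) = 58.65(T − 100); water warms: 633.2×4.18×(T − 15.93) = 2646.8(T − 15.93)
2705.4 T = 31652 + 5864.5 + 42163 = 79679
T ≈ 29.45 °C (< 100 °C, so full condensation is consistent).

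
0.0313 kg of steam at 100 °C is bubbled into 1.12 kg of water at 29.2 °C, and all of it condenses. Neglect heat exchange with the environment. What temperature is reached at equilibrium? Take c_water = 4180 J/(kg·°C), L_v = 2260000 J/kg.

T_f ≈ 45.8 °C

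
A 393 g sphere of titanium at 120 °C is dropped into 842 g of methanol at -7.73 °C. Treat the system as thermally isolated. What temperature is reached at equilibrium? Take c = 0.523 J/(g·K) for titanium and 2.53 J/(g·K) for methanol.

Heat gained plus heat lost sum to zero:
393·0.523·(T − 120) + 842·2.53·(T − (-7.73)) = 0
205.54(T − 120) + 2130.3(T − (-7.73)) = 0
2335.8 T = 8197.8
T = 8197.8/2335.8 ≈ 3.51 °C

T_f ≈ 3.5 °C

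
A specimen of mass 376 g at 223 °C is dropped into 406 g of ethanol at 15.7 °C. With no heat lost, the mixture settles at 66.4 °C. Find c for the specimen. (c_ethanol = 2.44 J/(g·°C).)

Conservation of energy gives ΣQ = 0:
376·c·(66.4 − 223) + 406·2.44·(66.4 − 15.7) = 0
-58882 c = -50225
c = -50225/-58882 ≈ 0.853 J/(g·°C)

c ≈ 0.853 J/(g·°C)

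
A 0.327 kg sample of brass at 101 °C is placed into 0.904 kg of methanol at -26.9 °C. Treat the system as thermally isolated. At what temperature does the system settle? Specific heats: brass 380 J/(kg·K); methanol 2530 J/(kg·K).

T_f ≈ -20.3 °C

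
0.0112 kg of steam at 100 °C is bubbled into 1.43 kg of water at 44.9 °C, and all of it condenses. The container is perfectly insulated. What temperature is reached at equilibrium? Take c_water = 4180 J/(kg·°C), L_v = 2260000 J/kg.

T_f ≈ 49.5 °C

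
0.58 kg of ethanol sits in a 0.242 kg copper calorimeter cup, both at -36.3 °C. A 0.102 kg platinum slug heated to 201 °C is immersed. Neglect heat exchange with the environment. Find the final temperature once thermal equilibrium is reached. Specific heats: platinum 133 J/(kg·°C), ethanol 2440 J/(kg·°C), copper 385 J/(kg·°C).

Net heat exchanged in the isolated system is zero:
0.102*133*(T − 201) + 0.58*2440*(T − (-36.3)) + 0.242*385*(T − (-36.3)) = 0
(13.57 + 1415.2 + 93.17) T = 13.57*201 + 1415.2*(-36.3) + 93.17*(-36.3)
T ≈ -34.18 °C

T_f ≈ -34.2 °C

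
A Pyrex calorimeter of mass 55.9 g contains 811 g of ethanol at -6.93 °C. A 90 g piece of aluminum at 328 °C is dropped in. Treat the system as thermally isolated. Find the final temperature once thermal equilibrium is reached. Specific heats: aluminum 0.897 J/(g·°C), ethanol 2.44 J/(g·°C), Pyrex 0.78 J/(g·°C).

T_f ≈ 5.9 °C

Conservation of energy gives ΣQ = 0:
90×0.897×(T − 328) + 811×2.44×(T − (-6.93)) + 55.9×0.78×(T − (-6.93)) = 0
80.73(T − 328) + 1978.8(T − (-6.93)) + 43.6(T − (-6.93)) = 0
(80.73 + 1978.8 + 43.6) T = 80.73×328 + 1978.8×(-6.93) + 43.6×(-6.93)
T ≈ 5.93 °C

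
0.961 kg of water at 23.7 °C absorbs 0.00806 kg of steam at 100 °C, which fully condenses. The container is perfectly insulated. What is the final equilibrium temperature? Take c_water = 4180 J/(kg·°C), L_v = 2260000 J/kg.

T_f ≈ 28.8 °C

Heat gained plus heat lost sum to zero:
steam→water at 100 °C releases m L_v = 0.00806·2260000 = 18216; condensed water 100 °C→T: 33.69(T − 100); water warms: 0.961·4180·(T − 23.7) = 4017(T − 23.7)
4050.7 T = 18216 + 3369.1 + 95202 = 116787
T ≈ 28.83 °C (< 100 °C, so full condensation is consistent).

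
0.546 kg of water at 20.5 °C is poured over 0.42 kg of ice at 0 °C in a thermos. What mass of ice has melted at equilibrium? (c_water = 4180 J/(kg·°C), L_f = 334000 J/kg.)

Water can give up m c ΔT = 0.546×4180×20.5 = 46787 J before reaching 0 °C.
Fully melting the ice requires m_ice L_f = 0.42×334000 = 140280 J.
That's not enough to melt it all — equilibrium is at 0 °C with ice remaining.
m_melted×334000 = 46787  ⇒  m_melted ≈ 0.1401 kg.

m_melted ≈ 0.14 kg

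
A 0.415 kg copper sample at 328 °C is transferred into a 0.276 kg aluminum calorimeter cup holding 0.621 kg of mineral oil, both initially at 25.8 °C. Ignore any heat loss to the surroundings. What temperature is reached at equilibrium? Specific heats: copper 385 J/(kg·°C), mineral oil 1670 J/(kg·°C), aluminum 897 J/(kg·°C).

T_f ≈ 59.2 °C

Setting the total heat transfer to zero:
0.415*385*(T − 328) + 0.621*1670*(T − 25.8) + 0.276*897*(T − 25.8) = 0
159.78(T − 328) + 1037.1(T − 25.8) + 247.57(T − 25.8) = 0
(159.78 + 1037.1 + 247.57) T = 159.78*328 + 1037.1*25.8 + 247.57*25.8
T = 85550/1444.4 ≈ 59.23 °C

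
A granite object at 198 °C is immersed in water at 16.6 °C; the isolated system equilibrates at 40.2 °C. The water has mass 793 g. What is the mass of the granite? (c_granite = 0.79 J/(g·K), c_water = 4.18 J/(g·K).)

m ≈ 628 g

|Q_granite| = |Q_water|:
m×0.79×(198 − 40.2) = 793×4.18×(40.2 − 16.6)
124.66 m = 78228  ⇒  m ≈ 627.5 g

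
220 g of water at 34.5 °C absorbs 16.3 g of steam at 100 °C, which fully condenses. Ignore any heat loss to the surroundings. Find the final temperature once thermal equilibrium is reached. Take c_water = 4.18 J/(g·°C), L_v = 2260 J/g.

T_f ≈ 76.3 °C

Taking heat into each body as positive, Σ m c ΔT = 0:
latent heat released on condensation: 16.3·2260 = 36838
  condensed water 100 °C→T: 68.13(T − 100)
  water warms: 220·4.18·(T − 34.5) = 919.6(T − 34.5)
987.73 T = 36838 + 6813.4 + 31726 = 75378
T ≈ 76.31 °C — below 100 °C, confirming all the steam condensed.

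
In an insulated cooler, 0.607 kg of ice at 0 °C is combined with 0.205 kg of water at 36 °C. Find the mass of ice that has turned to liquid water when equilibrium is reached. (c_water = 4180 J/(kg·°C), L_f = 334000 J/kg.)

m_melted ≈ 0.0924 kg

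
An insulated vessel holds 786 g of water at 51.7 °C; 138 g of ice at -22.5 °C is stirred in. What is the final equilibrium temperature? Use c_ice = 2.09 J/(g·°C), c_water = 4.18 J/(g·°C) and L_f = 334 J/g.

T_f ≈ 30.4 °C

Net heat exchanged in the isolated system is zero:
ice -22.5→0 °C: 138·2.09·22.5 = 6489.4
  latent heat to melt: 138·334 = 46092
  warm the meltwater: 576.84 T
  water: 3285.5(T − 51.7)
3862.3 T = 169859 − 52581 = 117278
T ≈ 30.36 °C. Since T > 0 °C, the all-ice-melts assumption holds.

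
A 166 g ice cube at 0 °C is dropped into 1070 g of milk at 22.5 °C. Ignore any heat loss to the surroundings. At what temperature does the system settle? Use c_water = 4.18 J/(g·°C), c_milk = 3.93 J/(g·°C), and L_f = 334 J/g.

T_f ≈ 8.0 °C

Sum of m c ΔT and latent-heat terms is zero:
melt ice: 166×334 = 55444; meltwater 0→T: 166×4.18×T = 693.88 T; milk cools: 1070×3.93×(T − 22.5) = 4205.1(T − 22.5)
4899 T = 94615 − 55444 = 39171
T ≈ 8.00 °C — above 0 °C, consistent with complete melting.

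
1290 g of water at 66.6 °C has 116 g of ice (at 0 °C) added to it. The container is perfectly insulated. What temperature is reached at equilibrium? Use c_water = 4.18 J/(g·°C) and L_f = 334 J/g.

Setting the total heat transfer to zero:
fusion: m_ice L_f = 116·334 = 38744; meltwater 0→T: 116·4.18·T = 484.88 T; water: 5392.2(T − 66.6)
5877.1 T = 359121 − 38744 = 320377
T ≈ 54.51 °C (positive, so assuming full melt was valid).

T_f ≈ 54.5 °C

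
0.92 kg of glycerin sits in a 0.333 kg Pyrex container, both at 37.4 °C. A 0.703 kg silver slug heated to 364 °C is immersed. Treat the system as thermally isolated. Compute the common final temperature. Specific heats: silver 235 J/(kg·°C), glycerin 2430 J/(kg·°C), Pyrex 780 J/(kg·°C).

Let T be the final temperature. ΣQ_i = 0:
0.703*235*(T − 364) + 0.92*2430*(T − 37.4) + 0.333*780*(T − 37.4) = 0
2660.5 T = 153460
T = 153460 / 2660.5 = 57.7 °C

T_f ≈ 57.7 °C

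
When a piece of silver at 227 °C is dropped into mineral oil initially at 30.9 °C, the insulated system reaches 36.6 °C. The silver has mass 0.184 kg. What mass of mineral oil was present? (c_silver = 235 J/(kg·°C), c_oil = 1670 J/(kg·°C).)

m ≈ 0.865 kg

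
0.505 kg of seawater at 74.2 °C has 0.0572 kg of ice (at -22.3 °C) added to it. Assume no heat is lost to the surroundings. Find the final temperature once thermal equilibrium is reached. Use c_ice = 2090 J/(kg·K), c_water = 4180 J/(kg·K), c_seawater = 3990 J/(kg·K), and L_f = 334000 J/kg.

T_f ≈ 56.7 °C

Net heat exchanged in the isolated system is zero:
ice -22.3→0 °C: 0.0572·2090·22.3 = 2665.9
  melt ice: 0.0572·334000 = 19105
  warm the meltwater: 239.1 T
  seawater: 2015(T − 74.2)
2254 T = 149509 − 21771 = 127739
T ≈ 56.67 °C. Since T > 0 °C, the all-ice-melts assumption holds.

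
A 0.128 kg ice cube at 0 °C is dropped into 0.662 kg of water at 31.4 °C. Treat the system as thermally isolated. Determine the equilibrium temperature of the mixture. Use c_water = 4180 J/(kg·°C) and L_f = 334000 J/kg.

T_f ≈ 13.4 °C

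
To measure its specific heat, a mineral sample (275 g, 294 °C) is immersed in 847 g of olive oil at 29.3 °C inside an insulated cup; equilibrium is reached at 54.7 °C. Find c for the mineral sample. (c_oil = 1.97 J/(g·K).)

Let T be the final temperature. ΣQ_i = 0:
275×c×(54.7 − 294) + 847×1.97×(54.7 − 29.3) = 0
-65808 c = -42382
c = -42382/-65808 ≈ 0.644 J/(g·K)

c ≈ 0.644 J/(g·K)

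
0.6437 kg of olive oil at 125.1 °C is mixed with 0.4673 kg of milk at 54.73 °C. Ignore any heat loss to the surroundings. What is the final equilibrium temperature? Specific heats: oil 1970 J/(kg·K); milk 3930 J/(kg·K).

T_f is the heat-capacity-weighted average of the initial temperatures:
T_f = (1268.1×125.1 + 1836.5×54.73) / (1268.1 + 1836.5)
    = 259149 / 3104.6 ≈ 83.47 °C

T_f ≈ 83.5 °C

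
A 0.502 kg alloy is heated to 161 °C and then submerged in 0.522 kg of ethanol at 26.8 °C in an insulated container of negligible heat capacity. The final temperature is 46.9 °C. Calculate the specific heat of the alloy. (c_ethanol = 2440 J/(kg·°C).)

c ≈ 447 J/(kg·°C)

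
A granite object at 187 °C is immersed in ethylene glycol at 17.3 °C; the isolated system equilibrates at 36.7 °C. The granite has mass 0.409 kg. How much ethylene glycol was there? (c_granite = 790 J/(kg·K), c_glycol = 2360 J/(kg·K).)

Let T be the final temperature. ΣQ_i = 0:
0.409·790·(36.7 − 187) + m·2360·(36.7 − 17.3) = 0
45784 m = 48563
m = 48563/45784 ≈ 1.061 kg

m ≈ 1.06 kg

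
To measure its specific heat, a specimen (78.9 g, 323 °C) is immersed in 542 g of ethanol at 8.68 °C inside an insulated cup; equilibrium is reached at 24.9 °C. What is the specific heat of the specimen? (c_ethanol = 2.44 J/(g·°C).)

c ≈ 0.912 J/(g·°C)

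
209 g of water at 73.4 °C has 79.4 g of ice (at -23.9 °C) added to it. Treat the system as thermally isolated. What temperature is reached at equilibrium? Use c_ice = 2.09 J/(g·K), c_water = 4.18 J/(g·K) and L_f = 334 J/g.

T_f ≈ 27.9 °C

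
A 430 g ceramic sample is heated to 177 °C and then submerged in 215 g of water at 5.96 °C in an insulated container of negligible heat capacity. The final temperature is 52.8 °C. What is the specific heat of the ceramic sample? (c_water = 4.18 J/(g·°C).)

c ≈ 0.788 J/(g·°C)

m_s c (T_s − T_f) = m_water c_water (T_f − T_0):
430×c×(177 − 52.8) = 215×4.18×(52.8 − 5.96)
53406 c = 42095  ⇒  c ≈ 0.7882 J/(g·°C)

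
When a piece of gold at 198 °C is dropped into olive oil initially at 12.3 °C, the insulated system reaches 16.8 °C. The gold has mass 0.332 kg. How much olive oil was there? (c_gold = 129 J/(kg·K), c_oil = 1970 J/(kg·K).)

m ≈ 0.875 kg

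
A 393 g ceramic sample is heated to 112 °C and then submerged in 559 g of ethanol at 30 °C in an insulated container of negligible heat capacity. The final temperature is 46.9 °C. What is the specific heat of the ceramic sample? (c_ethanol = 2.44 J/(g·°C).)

c ≈ 0.901 J/(g·°C)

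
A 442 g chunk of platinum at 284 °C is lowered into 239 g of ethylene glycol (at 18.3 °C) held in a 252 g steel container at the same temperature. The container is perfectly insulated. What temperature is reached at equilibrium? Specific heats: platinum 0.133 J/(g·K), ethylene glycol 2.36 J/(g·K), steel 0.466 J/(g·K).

T_f ≈ 39.4 °C

Net heat exchanged in the isolated system is zero:
442·0.133·(T − 284) + 239·2.36·(T − 18.3) + 252·0.466·(T − 18.3) = 0
(58.79 + 564.04 + 117.43) T = 58.79·284 + 564.04·18.3 + 117.43·18.3
T = 29166/740.26 ≈ 39.40 °C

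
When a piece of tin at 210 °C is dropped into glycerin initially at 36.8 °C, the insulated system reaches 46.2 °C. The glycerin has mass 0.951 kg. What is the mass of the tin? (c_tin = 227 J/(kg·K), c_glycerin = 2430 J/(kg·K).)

m ≈ 0.584 kg

Let T be the final temperature. ΣQ_i = 0:
m·227·(46.2 − 210) + 0.951·2430·(46.2 − 36.8) = 0
-37183 m = -21723
m = -21723/-37183 ≈ 0.5842 kg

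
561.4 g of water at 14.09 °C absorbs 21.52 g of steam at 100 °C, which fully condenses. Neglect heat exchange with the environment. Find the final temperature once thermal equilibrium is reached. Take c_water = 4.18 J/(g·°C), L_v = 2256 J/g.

Conservation of energy gives ΣQ = 0:
latent heat released on condensation: 21.52×2256 = 48549; condensed water 100 °C→T: 89.95(T − 100); original water: 2346.7(T − 14.09)
2436.6 T = 48549 + 8995.4 + 33064 = 90609
T ≈ 37.19 °C, under the boiling point, so the assumption holds.

T_f ≈ 37.2 °C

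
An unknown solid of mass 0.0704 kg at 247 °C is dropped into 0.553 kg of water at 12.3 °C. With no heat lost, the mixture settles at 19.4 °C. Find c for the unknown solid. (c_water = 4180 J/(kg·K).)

Heat gained plus heat lost sum to zero:
0.0704×c×(19.4 − 247) + 0.553×4180×(19.4 − 12.3) = 0
-16.02 c = -16412
c = -16412/-16.02 ≈ 1024 J/(kg·K)

c ≈ 1020 J/(kg·K)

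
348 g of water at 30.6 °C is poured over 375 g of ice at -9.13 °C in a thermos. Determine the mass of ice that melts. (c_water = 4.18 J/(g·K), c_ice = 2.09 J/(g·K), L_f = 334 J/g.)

Heat available from the water dropping to 0 °C: 348·4.18·30.6 = 44512 J.
Of that, 375·2.09·9.13 = 7155.6 J goes to bring the ice to 0 °C, leaving 37356 J.
To melt every bit of ice: 375·334 = 125250 J.
Since 37356 < 125250 J, not all the ice melts; equilibrium is at 0 °C.
Mass melted = 37356/334 ≈ 111.8 g.

m_melted ≈ 112 g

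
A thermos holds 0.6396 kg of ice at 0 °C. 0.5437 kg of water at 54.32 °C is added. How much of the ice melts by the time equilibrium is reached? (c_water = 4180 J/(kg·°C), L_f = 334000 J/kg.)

m_melted ≈ 0.37 kg

Water can give up m c ΔT = 0.5437×4180×54.32 = 123451 J before reaching 0 °C.
To melt every bit of ice: 0.6396×334000 = 213626 J.
Since 123451 < 213626 J, not all the ice melts; equilibrium is at 0 °C.
m_melt = 123451 / L_f = 0.3696 kg.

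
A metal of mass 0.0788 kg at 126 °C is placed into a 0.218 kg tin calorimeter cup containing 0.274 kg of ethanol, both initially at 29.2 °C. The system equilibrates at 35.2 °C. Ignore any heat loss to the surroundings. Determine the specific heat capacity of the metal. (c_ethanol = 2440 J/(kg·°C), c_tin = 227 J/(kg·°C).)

c ≈ 602 J/(kg·°C)

Let T be the final temperature. ΣQ_i = 0:
0.0788·c·(35.2 − 126) + 0.274·2440·(35.2 − 29.2) + 0.218·227·(35.2 − 29.2) = 0
-7.155 c = -4308.3
c = -4308.3/-7.155 ≈ 602.1 J/(kg·°C)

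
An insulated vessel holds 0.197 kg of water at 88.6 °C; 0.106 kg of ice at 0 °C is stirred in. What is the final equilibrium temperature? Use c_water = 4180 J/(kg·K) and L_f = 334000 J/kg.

Energy balance with sensible and latent terms:
fusion: m_ice L_f = 0.106·334000 = 35404
  meltwater 0→T: 0.106·4180·T = 443.08 T
  water: 823.46(T − 88.6)
1266.5 T = 72959 − 35404 = 37555
T ≈ 29.65 °C. Since T > 0 °C, the all-ice-melts assumption holds.

T_f ≈ 29.7 °C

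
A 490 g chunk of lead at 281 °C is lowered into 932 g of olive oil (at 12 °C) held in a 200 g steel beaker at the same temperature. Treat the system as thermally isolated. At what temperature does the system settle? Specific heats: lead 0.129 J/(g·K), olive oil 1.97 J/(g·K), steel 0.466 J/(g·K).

Net heat exchanged in the isolated system is zero:
490×0.129×(T − 281) + 932×1.97×(T − 12) + 200×0.466×(T − 12) = 0
63.21(T − 281) + 1836(T − 12) + 93.2(T − 12) = 0
1992.5 T = 40913
T ≈ 20.53 °C

T_f ≈ 20.5 °C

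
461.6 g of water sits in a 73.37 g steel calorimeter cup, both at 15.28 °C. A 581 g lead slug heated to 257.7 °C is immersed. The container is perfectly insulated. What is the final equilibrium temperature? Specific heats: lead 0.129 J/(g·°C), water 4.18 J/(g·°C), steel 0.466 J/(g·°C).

T_f ≈ 24.2 °C

Conservation of energy gives ΣQ = 0:
581·0.129·(T − 257.7) + 461.6·4.18·(T − 15.28) + 73.37·0.466·(T − 15.28) = 0
2038.6 T = 49319
T = 49319 / 2038.6 = 24.2 °C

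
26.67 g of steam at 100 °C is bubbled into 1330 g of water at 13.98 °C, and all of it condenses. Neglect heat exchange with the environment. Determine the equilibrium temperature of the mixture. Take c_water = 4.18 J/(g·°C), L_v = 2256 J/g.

T_f ≈ 26.3 °C

Net heat exchanged in the isolated system is zero:
latent heat released on condensation: 26.67×2256 = 60168
  condensed water 100 °C→T: 111.48(T − 100)
  water warms: 1330×4.18×(T − 13.98) = 5559.4(T − 13.98)
5670.9 T = 60168 + 11148 + 77720 = 149036
T ≈ 26.28 °C — below 100 °C, confirming all the steam condensed.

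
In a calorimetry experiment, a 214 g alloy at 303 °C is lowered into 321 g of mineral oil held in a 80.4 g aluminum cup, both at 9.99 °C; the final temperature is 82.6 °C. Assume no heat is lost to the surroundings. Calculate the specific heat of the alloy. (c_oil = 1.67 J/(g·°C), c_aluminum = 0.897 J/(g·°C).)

Let T be the final temperature. ΣQ_i = 0:
214·c·(82.6 − 303) + 321·1.67·(82.6 − 9.99) + 80.4·0.897·(82.6 − 9.99) = 0
-47166 c = -44161
c = -44161/-47166 ≈ 0.9363 J/(g·°C)

c ≈ 0.936 J/(g·°C)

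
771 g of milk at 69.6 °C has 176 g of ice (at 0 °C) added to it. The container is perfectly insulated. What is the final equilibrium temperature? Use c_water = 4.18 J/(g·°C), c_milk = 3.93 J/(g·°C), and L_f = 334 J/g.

T_f ≈ 40.4 °C

Heat gained plus heat lost sum to zero:
melt ice: 176·334 = 58784; warm the meltwater: 735.68 T; milk cools: 771·3.93·(T − 69.6) = 3030(T − 69.6)
3765.7 T = 210890 − 58784 = 152106
T ≈ 40.39 °C — above 0 °C, consistent with complete melting.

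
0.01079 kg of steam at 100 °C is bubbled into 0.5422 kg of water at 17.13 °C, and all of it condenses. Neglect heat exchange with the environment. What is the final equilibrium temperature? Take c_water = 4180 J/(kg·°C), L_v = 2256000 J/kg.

T_f ≈ 29.3 °C

Sum of m c ΔT and latent-heat terms is zero:
condense steam: −0.01079·2256000 = −24342
  condensate cools 100→T: 0.01079·4180·(T − 100) = 45.1(T − 100)
  original water: 2266.4(T − 17.13)
2311.5 T = 24342 + 4510.2 + 38823 = 67676
T ≈ 29.28 °C, under the boiling point, so the assumption holds.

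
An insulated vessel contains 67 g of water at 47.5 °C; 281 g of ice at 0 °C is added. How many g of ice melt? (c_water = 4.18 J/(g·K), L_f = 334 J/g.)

m_melted ≈ 39.8 g

Heat available from the water dropping to 0 °C: 67·4.18·47.5 = 13303 J.
To melt every bit of ice: 281·334 = 93854 J.
Since 13303 < 93854 J, not all the ice melts; equilibrium is at 0 °C.
Mass melted = 13303/334 ≈ 39.83 g.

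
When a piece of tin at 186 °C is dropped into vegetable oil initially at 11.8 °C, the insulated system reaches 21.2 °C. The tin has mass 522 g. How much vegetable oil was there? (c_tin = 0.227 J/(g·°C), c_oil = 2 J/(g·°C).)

Setting the total heat transfer to zero:
522×0.227×(21.2 − 186) + m×2×(21.2 − 11.8) = 0
18.8 m = 19528
m = 19528/18.8 ≈ 1039 g

m ≈ 1040 g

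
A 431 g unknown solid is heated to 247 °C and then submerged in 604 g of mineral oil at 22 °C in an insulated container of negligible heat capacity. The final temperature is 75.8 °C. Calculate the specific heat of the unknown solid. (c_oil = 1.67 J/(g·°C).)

c ≈ 0.735 J/(g·°C)

Net heat exchanged in the isolated system is zero:
431·c·(75.8 − 247) + 604·1.67·(75.8 − 22) = 0
-73787 c = -54267
c = -54267/-73787 ≈ 0.7355 J/(g·°C)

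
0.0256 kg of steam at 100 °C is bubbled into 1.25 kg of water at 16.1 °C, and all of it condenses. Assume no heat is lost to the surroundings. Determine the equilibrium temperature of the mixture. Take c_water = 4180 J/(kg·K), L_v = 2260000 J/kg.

Heat gained plus heat lost sum to zero:
steam→water at 100 °C releases m L_v = 0.0256·2260000 = 57856; condensate cools 100→T: 0.0256·4180·(T − 100) = 107.01(T − 100); water warms: 1.25·4180·(T − 16.1) = 5225(T − 16.1)
5332 T = 57856 + 10701 + 84123 = 152679
T ≈ 28.63 °C — below 100 °C, confirming all the steam condensed.

T_f ≈ 28.6 °C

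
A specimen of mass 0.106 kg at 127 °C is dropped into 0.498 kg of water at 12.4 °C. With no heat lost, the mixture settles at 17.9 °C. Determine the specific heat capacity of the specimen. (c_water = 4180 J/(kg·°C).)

Conservation of energy gives ΣQ = 0:
0.106×c×(17.9 − 127) + 0.498×4180×(17.9 − 12.4) = 0
-11.56 c = -11449
c = -11449/-11.56 ≈ 990 J/(kg·°C)

c ≈ 990 J/(kg·°C)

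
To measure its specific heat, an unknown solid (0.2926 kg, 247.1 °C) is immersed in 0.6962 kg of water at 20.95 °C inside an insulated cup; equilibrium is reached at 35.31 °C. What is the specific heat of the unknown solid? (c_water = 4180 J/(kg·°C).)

c ≈ 674 J/(kg·°C)

Heat lost by the unknown solid = heat gained by the water:
0.2926·c·(247.1 − 35.31) = 0.6962·4180·(35.31 − 20.95)
61.97 c = 41789  ⇒  c ≈ 674.3 J/(kg·°C)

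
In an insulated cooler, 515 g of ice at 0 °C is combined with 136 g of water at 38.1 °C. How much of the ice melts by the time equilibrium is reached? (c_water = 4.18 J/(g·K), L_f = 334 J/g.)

m_melted ≈ 64.8 g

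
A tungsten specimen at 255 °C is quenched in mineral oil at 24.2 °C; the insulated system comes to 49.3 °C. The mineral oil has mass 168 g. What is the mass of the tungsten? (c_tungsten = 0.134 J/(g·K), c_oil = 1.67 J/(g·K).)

m ≈ 255 g

Setting the total heat transfer to zero:
m×0.134×(49.3 − 255) + 168×1.67×(49.3 − 24.2) = 0
-27.56 m = -7042.1
m = -7042.1/-27.56 ≈ 255.5 g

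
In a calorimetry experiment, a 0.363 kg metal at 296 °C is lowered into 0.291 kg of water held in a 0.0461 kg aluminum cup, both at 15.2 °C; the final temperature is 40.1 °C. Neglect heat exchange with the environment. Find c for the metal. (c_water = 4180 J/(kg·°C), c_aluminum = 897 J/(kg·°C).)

c ≈ 337 J/(kg·°C)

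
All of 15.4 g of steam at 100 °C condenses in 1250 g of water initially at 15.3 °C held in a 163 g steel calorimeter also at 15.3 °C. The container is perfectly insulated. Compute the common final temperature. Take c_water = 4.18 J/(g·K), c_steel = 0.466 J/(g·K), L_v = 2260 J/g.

T_f ≈ 22.8 °C

Sum of m c ΔT and latent-heat terms is zero:
latent heat released on condensation: 15.4·2260 = 34804; condensate cools 100→T: 15.4·4.18·(T − 100) = 64.37(T − 100); original water: 5225(T − 15.3); steel cup: 163·0.466·(T − 15.3) = 75.96(T − 15.3)
5365.3 T = 34804 + 6437.2 + 81105 = 122346
T ≈ 22.80 °C — below 100 °C, confirming all the steam condensed.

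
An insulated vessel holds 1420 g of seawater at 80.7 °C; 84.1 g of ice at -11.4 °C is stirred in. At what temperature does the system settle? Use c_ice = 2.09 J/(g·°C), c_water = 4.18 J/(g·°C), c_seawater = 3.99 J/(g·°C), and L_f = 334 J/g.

Net heat exchanged in the isolated system is zero:
ice -11.4→0 °C: 84.1×2.09×11.4 = 2003.8; latent heat to melt: 84.1×334 = 28089; warm the meltwater: 351.54 T; seawater cools: 1420×3.99×(T − 80.7) = 5665.8(T − 80.7)
6017.3 T = 457230 − 30093 = 427137
T ≈ 70.98 °C. Since T > 0 °C, the all-ice-melts assumption holds.

T_f ≈ 71.0 °C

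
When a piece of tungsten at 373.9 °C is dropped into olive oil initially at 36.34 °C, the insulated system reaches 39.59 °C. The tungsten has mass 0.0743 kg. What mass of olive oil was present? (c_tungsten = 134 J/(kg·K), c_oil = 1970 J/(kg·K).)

Heat lost by the tungsten = heat gained by the oil:
0.0743×134×(373.9 − 39.59) = m×1970×(39.59 − 36.34)
6402.5 m = 3328.5  ⇒  m ≈ 0.5199 kg

m ≈ 0.52 kg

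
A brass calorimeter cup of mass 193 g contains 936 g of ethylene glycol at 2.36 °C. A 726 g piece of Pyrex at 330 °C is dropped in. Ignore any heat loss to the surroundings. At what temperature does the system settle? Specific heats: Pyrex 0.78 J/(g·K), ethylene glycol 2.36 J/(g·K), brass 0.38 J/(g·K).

T_f ≈ 67.5 °C

Heat gained plus heat lost sum to zero:
726·0.78·(T − 330) + 936·2.36·(T − 2.36) + 193·0.38·(T − 2.36) = 0
566.28(T − 330) + 2209(T − 2.36) + 73.34(T − 2.36) = 0
2848.6 T = 192259
T ≈ 67.49 °C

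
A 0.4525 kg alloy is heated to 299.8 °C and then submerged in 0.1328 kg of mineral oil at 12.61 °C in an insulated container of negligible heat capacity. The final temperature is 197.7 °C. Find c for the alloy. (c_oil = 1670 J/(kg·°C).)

c ≈ 888 J/(kg·°C)

Setting the total heat transfer to zero:
0.4525×c×(197.7 − 299.8) + 0.1328×1670×(197.7 − 12.61) = 0
-46.2 c = -41049
c = -41049/-46.2 ≈ 888.5 J/(kg·°C)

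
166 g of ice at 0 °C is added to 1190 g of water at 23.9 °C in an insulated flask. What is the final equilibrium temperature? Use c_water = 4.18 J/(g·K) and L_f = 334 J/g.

Conservation of energy gives ΣQ = 0:
fusion: m_ice L_f = 166·334 = 55444
  meltwater 0→T: 166·4.18·T = 693.88 T
  water: 4974.2(T − 23.9)
5668.1 T = 118883 − 55444 = 63439
T ≈ 11.19 °C. Since T > 0 °C, the all-ice-melts assumption holds.

T_f ≈ 11.2 °C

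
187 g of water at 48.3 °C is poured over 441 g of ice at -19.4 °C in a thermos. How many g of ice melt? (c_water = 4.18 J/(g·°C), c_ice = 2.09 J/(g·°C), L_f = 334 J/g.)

m_melted ≈ 59.5 g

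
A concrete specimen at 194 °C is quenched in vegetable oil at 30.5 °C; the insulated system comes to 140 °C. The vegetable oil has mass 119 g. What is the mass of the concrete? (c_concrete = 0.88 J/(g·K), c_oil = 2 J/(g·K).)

m ≈ 548 g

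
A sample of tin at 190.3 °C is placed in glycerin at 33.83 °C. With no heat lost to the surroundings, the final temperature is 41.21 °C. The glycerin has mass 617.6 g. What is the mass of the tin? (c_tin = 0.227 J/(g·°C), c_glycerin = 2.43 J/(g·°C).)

m ≈ 327 g

Heat lost by the tin = heat gained by the glycerin:
m·0.227·(190.3 − 41.21) = 617.6·2.43·(41.21 − 33.83)
33.84 m = 11076  ⇒  m ≈ 327.3 g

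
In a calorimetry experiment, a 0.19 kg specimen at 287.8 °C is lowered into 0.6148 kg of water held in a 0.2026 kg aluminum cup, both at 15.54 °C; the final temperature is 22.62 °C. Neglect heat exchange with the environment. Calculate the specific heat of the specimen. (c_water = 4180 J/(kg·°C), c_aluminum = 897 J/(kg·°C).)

c ≈ 387 J/(kg·°C)

Energy conservation, ΣQ = 0:
0.19·c·(22.62 − 287.8) + 0.6148·4180·(22.62 − 15.54) + 0.2026·897·(22.62 − 15.54) = 0
-50.38 c = -19481
c = -19481/-50.38 ≈ 386.7 J/(kg·°C)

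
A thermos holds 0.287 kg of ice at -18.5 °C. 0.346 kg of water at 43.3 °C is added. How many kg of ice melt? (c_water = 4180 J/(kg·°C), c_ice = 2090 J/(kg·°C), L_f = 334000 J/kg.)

m_melted ≈ 0.154 kg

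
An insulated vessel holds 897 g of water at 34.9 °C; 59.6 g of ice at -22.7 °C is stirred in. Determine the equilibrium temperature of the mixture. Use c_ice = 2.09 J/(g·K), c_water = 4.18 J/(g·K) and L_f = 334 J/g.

Energy conservation, ΣQ = 0:
ice -22.7→0 °C: 59.6·2.09·22.7 = 2827.6; latent heat to melt: 59.6·334 = 19906; warm the meltwater: 249.13 T; water: 3749.5(T − 34.9)
3998.6 T = 130856 − 22734 = 108122
T ≈ 27.04 °C. Since T > 0 °C, the all-ice-melts assumption holds.

T_f ≈ 27.0 °C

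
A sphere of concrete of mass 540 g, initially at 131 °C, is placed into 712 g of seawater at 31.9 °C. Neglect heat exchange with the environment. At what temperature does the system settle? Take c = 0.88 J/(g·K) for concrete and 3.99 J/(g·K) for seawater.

Taking heat into each body as positive, Σ m c ΔT = 0:
540*0.88*(T − 131) + 712*3.99*(T − 31.9) = 0
475.2(T − 131) + 2840.9(T − 31.9) = 0
(475.2 + 2840.9) T = 475.2*131 + 2840.9*31.9
T = 152875 / 3316.1 = 46.1 °C

T_f ≈ 46.1 °C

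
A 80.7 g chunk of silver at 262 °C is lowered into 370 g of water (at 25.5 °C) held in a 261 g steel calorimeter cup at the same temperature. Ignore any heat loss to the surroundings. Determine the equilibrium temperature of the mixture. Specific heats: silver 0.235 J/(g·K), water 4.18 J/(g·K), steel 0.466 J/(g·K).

T_f ≈ 28.2 °C

Heat gained plus heat lost sum to zero:
80.7×0.235×(T − 262) + 370×4.18×(T − 25.5) + 261×0.466×(T − 25.5) = 0
18.96(T − 262) + 1546.6(T − 25.5) + 121.63(T − 25.5) = 0
(18.96 + 1546.6 + 121.63) T = 18.96×262 + 1546.6×25.5 + 121.63×25.5
T = 47508/1687.2 ≈ 28.16 °C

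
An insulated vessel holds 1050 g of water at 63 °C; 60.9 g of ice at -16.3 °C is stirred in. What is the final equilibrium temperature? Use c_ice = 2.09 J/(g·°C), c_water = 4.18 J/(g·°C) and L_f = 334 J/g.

Energy balance with sensible and latent terms:
warm ice to 0 °C: 60.9·2.09·(0 − (-16.3)) = 2074.7
  latent heat to melt: 60.9·334 = 20341
  meltwater 0→T: 60.9·4.18·T = 254.56 T
  water: 4389(T − 63)
4643.6 T = 276507 − 22415 = 254092
T ≈ 54.72 °C (positive, so assuming full melt was valid).

T_f ≈ 54.7 °C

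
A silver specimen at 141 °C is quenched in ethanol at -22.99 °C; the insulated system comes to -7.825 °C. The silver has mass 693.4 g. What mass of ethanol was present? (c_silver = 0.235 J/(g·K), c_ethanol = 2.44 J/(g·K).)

m ≈ 655 g

Conservation of energy gives ΣQ = 0:
693.4×0.235×(-7.825 − 141) + m×2.44×(-7.825 − (-22.99)) = 0
37 m = 24251
m = 24251/37 ≈ 655.4 g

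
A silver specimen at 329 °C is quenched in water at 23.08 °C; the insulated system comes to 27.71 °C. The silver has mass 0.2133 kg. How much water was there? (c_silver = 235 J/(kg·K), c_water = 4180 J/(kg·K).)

Taking heat into each body as positive, Σ m c ΔT = 0:
0.2133×235×(27.71 − 329) + m×4180×(27.71 − 23.08) = 0
19353 m = 15102
m = 15102/19353 ≈ 0.7803 kg

m ≈ 0.78 kg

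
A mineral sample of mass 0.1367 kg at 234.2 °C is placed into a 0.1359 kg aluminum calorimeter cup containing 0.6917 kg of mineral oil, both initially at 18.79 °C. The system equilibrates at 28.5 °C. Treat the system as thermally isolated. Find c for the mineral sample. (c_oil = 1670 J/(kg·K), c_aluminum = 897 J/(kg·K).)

Net heat exchanged in the isolated system is zero:
0.1367×c×(28.5 − 234.2) + 0.6917×1670×(28.5 − 18.79) + 0.1359×897×(28.5 − 18.79) = 0
-28.12 c = -12400
c = -12400/-28.12 ≈ 441 J/(kg·K)

c ≈ 441 J/(kg·K)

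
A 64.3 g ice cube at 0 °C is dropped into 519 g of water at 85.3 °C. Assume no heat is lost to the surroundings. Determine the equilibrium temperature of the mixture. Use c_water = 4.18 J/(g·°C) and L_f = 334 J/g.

Conservation of energy gives ΣQ = 0:
fusion: m_ice L_f = 64.3×334 = 21476
  meltwater 0→T: 64.3×4.18×T = 268.77 T
  water cools: 519×4.18×(T − 85.3) = 2169.4(T − 85.3)
2438.2 T = 185052 − 21476 = 163575
T ≈ 67.09 °C. Since T > 0 °C, the all-ice-melts assumption holds.

T_f ≈ 67.1 °C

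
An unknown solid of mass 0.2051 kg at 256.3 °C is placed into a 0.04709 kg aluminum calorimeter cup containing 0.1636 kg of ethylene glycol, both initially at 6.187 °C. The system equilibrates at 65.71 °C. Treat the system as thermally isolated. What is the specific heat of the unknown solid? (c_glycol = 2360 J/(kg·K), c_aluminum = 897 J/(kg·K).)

c ≈ 652 J/(kg·K)

Heat gained plus heat lost sum to zero:
0.2051·c·(65.71 − 256.3) + 0.1636·2360·(65.71 − 6.187) + 0.04709·897·(65.71 − 6.187) = 0
-39.09 c = -25496
c = -25496/-39.09 ≈ 652.2 J/(kg·K)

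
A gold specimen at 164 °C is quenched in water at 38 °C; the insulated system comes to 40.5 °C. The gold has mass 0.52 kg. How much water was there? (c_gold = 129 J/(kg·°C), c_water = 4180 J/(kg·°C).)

m ≈ 0.793 kg

|Q_gold| = |Q_water|:
0.52×129×(164 − 40.5) = m×4180×(40.5 − 38)
10450 m = 8284.4  ⇒  m ≈ 0.7928 kg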